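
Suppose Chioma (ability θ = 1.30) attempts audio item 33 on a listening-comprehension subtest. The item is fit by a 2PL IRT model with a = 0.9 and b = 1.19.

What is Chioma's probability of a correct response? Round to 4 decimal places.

P(θ) = 1 / (1 + exp(−a(θ − b)))
Exponent: 0.9 × (1.30 − 1.19) = 0.0990
1/(1 + e^{-0.0990}) = 0.5247

0.5247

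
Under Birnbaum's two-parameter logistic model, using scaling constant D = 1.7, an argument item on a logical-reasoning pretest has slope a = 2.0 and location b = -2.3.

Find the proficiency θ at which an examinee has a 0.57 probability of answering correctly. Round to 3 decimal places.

P(θ) = 1 / (1 + exp(−D·a(θ − b)))
logit = ln(0.5700/0.4300) = 0.2819
θ = b + logit/(1.7·a) = -2.3 + 0.2819/3.4000 = -2.2171

-2.217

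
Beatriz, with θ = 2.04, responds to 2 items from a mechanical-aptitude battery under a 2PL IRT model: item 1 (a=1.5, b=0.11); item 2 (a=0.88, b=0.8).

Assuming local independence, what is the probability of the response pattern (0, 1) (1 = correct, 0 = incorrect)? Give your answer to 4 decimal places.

P(θ) = 1 / (1 + exp(−a(θ − b)))
P_1 = 1/(1+e^{-2.8950}) = 0.9476
P_2 = 1/(1+e^{-1.0912}) = 0.7486
L = (1−P_1) × P_2 = 0.0524 × 0.7486 = 0.03923

0.0392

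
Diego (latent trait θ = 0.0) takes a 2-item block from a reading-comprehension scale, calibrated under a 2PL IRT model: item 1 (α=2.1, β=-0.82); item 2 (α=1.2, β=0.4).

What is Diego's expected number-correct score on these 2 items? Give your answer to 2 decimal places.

1.23

P(θ) = 1 / (1 + exp(−α(θ − β)))
P_1 = 1/(1+e^{-1.7220}) = 0.8484
P_2 = 1/(1+e^{0.4800}) = 0.3823
E[score] = 0.8484 + 0.3823 = 1.2306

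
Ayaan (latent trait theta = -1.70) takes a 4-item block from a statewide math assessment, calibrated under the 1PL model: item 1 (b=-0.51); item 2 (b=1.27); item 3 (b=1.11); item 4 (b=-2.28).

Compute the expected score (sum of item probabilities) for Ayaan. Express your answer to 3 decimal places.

0.980

P(theta) = 1 / (1 + exp(−(theta − b)))
P_1 = 1/(1+e^{1.1900}) = 0.2333
P_2 = 1/(1+e^{2.9700}) = 0.0488
P_3 = 1/(1+e^{2.8100}) = 0.0568
P_4 = 1/(1+e^{-0.5800}) = 0.6411
E[score] = 0.2333 + 0.0488 + 0.0568 + 0.6411 = 0.9799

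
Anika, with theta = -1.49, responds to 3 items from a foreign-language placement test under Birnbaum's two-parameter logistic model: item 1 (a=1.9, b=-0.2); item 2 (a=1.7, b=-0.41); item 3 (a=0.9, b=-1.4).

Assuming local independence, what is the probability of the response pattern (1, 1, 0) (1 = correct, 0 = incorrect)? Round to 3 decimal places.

0.006

P(theta) = 1 / (1 + exp(−a(theta − b)))
P_1 = 1/(1+e^{2.4510}) = 0.0794
P_2 = 1/(1+e^{1.8360}) = 0.1375
P_3 = 1/(1+e^{0.0810}) = 0.4798
L = P_1 × P_2 × (1−P_3) = 0.0794 × 0.1375 × 0.5202 = 0.00568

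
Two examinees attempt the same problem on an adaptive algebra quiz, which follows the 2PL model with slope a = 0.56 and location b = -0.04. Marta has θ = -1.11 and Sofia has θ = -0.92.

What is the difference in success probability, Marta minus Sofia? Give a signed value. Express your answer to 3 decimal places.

P(θ) = 1 / (1 + exp(−a(θ − b)))
P(Marta) = 0.3545  [exponent -0.5992]
P(Sofia) = 0.3792  [exponent -0.4928]
Difference = 0.3545 − 0.3792 = -0.0247

-0.025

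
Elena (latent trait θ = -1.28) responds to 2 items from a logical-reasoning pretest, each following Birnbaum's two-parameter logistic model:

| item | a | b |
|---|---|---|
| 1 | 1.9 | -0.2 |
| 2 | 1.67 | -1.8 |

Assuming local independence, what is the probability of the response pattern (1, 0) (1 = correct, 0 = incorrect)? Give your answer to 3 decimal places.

0.034

P(θ) = 1 / (1 + exp(−a(θ − b)))
P_1 = 1/(1+e^{2.0520}) = 0.1139
P_2 = 1/(1+e^{-0.8684}) = 0.7044
L = P_1 × (1−P_2) = 0.1139 × 0.2956 = 0.03365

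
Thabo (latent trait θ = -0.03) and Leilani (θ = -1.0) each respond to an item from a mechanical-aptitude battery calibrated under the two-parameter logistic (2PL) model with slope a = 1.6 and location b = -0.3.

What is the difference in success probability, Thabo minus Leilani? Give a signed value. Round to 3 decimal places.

0.360

P(θ) = 1 / (1 + exp(−a(θ − b)))
P(Thabo) = 0.6064  [exponent 0.4320]
P(Leilani) = 0.2460  [exponent -1.1200]
Difference = 0.6064 − 0.2460 = 0.3603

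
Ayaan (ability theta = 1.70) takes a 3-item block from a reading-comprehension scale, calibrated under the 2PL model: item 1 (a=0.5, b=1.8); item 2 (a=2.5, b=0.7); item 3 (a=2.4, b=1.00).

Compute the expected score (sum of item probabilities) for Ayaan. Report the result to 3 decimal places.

P(theta) = 1 / (1 + exp(−a(theta − b)))
P_1 = 1/(1+e^{0.0500}) = 0.4875
P_2 = 1/(1+e^{-2.5000}) = 0.9241
P_3 = 1/(1+e^{-1.6800}) = 0.8429
E[score] = 0.4875 + 0.9241 + 0.8429 = 2.2545

2.255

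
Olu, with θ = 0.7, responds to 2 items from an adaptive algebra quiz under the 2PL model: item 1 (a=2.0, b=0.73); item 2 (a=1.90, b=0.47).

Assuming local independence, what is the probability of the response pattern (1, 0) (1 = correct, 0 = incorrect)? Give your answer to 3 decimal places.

0.190

P(θ) = 1 / (1 + exp(−a(θ − b)))
P_1 = 1/(1+e^{0.0600}) = 0.4850
P_2 = 1/(1+e^{-0.4370}) = 0.6075
L = P_1 × (1−P_2) = 0.4850 × 0.3925 = 0.19034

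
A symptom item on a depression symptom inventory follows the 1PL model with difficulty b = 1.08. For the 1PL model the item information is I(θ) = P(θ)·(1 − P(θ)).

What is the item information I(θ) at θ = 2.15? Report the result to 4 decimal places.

P = 1/(1+e^{-1.0700}) = 0.7446
P(1−P) = 0.7446 × 0.2554 = 0.1902
I = P(1−P) = 0.19017

0.1902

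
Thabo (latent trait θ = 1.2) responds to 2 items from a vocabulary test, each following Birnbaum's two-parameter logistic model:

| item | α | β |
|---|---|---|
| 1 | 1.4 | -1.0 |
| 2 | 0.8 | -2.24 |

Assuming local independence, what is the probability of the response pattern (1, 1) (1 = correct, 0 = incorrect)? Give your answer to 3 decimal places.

0.899

P(θ) = 1 / (1 + exp(−α(θ − β)))
P_1 = 1/(1+e^{-3.0800}) = 0.9561
P_2 = 1/(1+e^{-2.7520}) = 0.9400
L = P_1 × P_2 = 0.9561 × 0.9400 = 0.89872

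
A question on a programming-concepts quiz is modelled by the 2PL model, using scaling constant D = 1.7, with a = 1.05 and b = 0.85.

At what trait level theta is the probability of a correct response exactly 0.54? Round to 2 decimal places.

0.94

P(theta) = 1 / (1 + exp(−D·a(theta − b)))
logit = ln(0.5400/0.4600) = 0.1603
theta = b + logit/(1.7·a) = 0.85 + 0.1603/1.7850 = 0.9398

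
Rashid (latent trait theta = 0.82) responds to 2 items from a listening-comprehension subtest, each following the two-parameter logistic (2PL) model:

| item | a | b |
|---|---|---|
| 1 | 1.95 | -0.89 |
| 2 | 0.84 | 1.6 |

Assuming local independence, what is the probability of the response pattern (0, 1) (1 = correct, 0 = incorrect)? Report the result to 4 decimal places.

0.0118

P(theta) = 1 / (1 + exp(−a(theta − b)))
P_1 = 1/(1+e^{-3.3345}) = 0.9656
P_2 = 1/(1+e^{0.6552}) = 0.3418
L = (1−P_1) × P_2 = 0.0344 × 0.3418 = 0.01176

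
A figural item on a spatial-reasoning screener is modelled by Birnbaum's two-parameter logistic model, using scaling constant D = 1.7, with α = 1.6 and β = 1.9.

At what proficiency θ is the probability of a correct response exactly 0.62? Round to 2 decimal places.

2.08

P(θ) = 1 / (1 + exp(−D·α(θ − β)))
logit = ln(0.6200/0.3800) = 0.4895
θ = β + logit/(1.7·α) = 1.9 + 0.4895/2.7200 = 2.0800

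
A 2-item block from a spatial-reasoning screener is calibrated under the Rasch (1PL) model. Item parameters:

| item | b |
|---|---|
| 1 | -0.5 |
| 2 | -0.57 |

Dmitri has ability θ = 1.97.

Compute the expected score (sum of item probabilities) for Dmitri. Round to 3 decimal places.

P(θ) = 1 / (1 + exp(−(θ − b)))
P_1 = 1/(1+e^{-2.4700}) = 0.9220
P_2 = 1/(1+e^{-2.5400}) = 0.9269
E[score] = 0.9220 + 0.9269 = 1.8489

1.849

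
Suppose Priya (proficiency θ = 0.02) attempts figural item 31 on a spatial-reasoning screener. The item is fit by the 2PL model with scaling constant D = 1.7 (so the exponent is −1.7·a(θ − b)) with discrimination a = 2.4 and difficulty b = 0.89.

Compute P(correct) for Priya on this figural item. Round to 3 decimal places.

0.028

P(θ) = 1 / (1 + exp(−D·a(θ − b)))
Exponent: 1.7 × 2.4 × (0.02 − 0.89) = -3.5496
1/(1 + e^{3.5496}) = 0.0279
P = 0.0279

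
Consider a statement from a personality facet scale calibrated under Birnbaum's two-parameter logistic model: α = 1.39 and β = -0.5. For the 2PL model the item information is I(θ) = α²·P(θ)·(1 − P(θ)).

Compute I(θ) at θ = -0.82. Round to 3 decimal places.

0.460

P = 1/(1+e^{0.4448}) = 0.3906
P(1−P) = 0.3906 × 0.6094 = 0.2380
I = α² × P(1−P) = 1.39² × 0.2380 = 0.45990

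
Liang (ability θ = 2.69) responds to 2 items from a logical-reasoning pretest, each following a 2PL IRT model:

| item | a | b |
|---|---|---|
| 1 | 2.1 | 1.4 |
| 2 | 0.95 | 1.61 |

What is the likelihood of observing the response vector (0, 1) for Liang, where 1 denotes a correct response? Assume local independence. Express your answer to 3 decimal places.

0.046

P(θ) = 1 / (1 + exp(−a(θ − b)))
P_1 = 1/(1+e^{-2.7090}) = 0.9376
P_2 = 1/(1+e^{-1.0260}) = 0.7361
L = (1−P_1) × P_2 = 0.0624 × 0.7361 = 0.04597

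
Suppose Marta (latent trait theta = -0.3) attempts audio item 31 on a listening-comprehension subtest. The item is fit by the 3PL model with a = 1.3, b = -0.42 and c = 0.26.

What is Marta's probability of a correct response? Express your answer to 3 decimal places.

0.659

P(theta) = c + (1 − c) · 1 / (1 + exp(−a(theta − b)))
Exponent: 1.3 × (-0.3 − (-0.42)) = 0.1560
1/(1 + e^{-0.1560}) = 0.5389
P = 0.26 + 0.74 × 0.5389 = 0.6588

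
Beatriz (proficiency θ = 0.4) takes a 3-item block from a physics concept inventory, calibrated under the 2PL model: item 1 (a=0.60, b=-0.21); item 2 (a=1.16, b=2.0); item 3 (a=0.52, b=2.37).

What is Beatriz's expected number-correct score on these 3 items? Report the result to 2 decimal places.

P(θ) = 1 / (1 + exp(−a(θ − b)))
P_1 = 1/(1+e^{-0.3660}) = 0.5905
P_2 = 1/(1+e^{1.8560}) = 0.1352
P_3 = 1/(1+e^{1.0244}) = 0.2642
E[score] = 0.5905 + 0.1352 + 0.2642 = 0.9898

0.99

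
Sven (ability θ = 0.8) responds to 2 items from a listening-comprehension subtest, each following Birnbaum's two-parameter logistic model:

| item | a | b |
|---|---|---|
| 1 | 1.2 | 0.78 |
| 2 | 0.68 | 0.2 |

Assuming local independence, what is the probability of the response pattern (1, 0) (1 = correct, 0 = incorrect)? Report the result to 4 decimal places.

0.2021

P(θ) = 1 / (1 + exp(−a(θ − b)))
P_1 = 1/(1+e^{-0.0240}) = 0.5060
P_2 = 1/(1+e^{-0.4080}) = 0.6006
L = P_1 × (1−P_2) = 0.5060 × 0.3994 = 0.20209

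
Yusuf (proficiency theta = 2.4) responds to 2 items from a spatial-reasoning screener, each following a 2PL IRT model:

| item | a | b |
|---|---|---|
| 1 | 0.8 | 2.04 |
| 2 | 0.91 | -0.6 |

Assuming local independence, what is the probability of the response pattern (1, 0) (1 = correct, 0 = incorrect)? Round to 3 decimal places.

P(theta) = 1 / (1 + exp(−a(theta − b)))
P_1 = 1/(1+e^{-0.2880}) = 0.5715
P_2 = 1/(1+e^{-2.7300}) = 0.9388
L = P_1 × (1−P_2) = 0.5715 × 0.0612 = 0.03499

0.035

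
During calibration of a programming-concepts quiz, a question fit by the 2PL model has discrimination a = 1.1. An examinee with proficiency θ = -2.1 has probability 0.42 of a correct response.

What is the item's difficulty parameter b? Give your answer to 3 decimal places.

-1.807

P(θ) = 1 / (1 + exp(−a(θ − b)))
logit(0.42) = ln(0.42/0.58) = -0.3228
b = θ − logit/(a) = -2.1 − (-0.3228)/1.1000 = -1.8066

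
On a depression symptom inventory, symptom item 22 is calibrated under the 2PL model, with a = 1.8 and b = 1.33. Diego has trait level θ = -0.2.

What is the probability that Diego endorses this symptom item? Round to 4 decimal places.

0.0599

P(θ) = 1 / (1 + exp(−a(θ − b)))
Exponent: 1.8 × (-0.2 − 1.33) = -2.7540
1/(1 + e^{2.7540}) = 0.0599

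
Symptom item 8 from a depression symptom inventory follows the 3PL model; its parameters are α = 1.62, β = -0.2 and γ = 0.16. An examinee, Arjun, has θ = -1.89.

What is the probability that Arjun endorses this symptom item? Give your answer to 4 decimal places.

P(θ) = γ + (1 − γ) · 1 / (1 + exp(−α(θ − β)))
Exponent: 1.62 × (-1.89 − (-0.2)) = -2.7378
1/(1 + e^{2.7378}) = 0.0608
P = 0.16 + 0.84 × 0.0608 = 0.2111

0.2111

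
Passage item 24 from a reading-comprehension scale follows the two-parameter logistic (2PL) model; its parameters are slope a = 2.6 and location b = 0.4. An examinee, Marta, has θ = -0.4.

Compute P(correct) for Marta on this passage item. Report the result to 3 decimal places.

0.111

P(θ) = 1 / (1 + exp(−a(θ − b)))
Exponent: 2.6 × (-0.4 − 0.4) = -2.0800
1/(1 + e^{2.0800}) = 0.1111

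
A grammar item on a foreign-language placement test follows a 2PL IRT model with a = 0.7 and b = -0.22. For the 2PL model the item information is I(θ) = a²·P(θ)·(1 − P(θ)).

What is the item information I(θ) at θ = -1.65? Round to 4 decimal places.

P = 1/(1+e^{1.0010}) = 0.2687
P(1−P) = 0.2687 × 0.7313 = 0.1965
I = a² × P(1−P) = 0.7² × 0.1965 = 0.09630

0.0963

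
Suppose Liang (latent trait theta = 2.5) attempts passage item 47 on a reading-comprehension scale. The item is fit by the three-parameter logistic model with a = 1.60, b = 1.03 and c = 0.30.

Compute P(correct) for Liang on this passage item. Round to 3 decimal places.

P(theta) = c + (1 − c) · 1 / (1 + exp(−a(theta − b)))
Exponent: 1.60 × (2.5 − 1.03) = 2.3520
1/(1 + e^{-2.3520}) = 0.9131
P = 0.30 + 0.70 × 0.9131 = 0.9392

0.939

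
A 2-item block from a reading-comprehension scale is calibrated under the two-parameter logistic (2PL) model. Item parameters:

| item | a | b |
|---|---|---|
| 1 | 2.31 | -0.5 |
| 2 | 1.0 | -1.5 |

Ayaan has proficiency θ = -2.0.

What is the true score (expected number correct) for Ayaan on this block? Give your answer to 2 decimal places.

P(θ) = 1 / (1 + exp(−a(θ − b)))
P_1 = 1/(1+e^{3.4650}) = 0.0303
P_2 = 1/(1+e^{0.5000}) = 0.3775
E[score] = 0.0303 + 0.3775 = 0.4079

0.41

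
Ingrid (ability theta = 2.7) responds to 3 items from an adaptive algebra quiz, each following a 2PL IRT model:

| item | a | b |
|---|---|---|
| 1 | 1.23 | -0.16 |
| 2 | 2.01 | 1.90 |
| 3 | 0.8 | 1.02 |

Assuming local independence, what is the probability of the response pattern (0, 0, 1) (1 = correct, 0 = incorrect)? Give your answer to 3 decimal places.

0.004

P(theta) = 1 / (1 + exp(−a(theta − b)))
P_1 = 1/(1+e^{-3.5178}) = 0.9712
P_2 = 1/(1+e^{-1.6080}) = 0.8331
P_3 = 1/(1+e^{-1.3440}) = 0.7931
L = (1−P_1) × (1−P_2) × P_3 = 0.0288 × 0.1669 × 0.7931 = 0.00381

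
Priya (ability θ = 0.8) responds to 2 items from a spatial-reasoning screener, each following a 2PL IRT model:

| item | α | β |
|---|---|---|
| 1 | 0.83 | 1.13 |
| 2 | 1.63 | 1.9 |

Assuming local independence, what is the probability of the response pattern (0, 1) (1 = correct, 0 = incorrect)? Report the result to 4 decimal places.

0.0811

P(θ) = 1 / (1 + exp(−α(θ − β)))
P_1 = 1/(1+e^{0.2739}) = 0.4319
P_2 = 1/(1+e^{1.7930}) = 0.1427
L = (1−P_1) × P_2 = 0.5681 × 0.1427 = 0.08106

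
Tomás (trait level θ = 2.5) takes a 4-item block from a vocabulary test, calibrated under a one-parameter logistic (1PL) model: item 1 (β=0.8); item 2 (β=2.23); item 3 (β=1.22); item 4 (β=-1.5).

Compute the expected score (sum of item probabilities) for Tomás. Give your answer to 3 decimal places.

P(θ) = 1 / (1 + exp(−(θ − β)))
P_1 = 1/(1+e^{-1.7000}) = 0.8455
P_2 = 1/(1+e^{-0.2700}) = 0.5671
P_3 = 1/(1+e^{-1.2800}) = 0.7824
P_4 = 1/(1+e^{-4.0000}) = 0.9820
E[score] = 0.8455 + 0.5671 + 0.7824 + 0.9820 = 3.1771

3.177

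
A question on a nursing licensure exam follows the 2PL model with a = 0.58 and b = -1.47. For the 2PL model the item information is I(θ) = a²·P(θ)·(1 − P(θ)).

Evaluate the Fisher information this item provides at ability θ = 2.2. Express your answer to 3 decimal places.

0.032

P = 1/(1+e^{-2.1286}) = 0.8937
P(1−P) = 0.8937 × 0.1063 = 0.0950
I = a² × P(1−P) = 0.58² × 0.0950 = 0.03197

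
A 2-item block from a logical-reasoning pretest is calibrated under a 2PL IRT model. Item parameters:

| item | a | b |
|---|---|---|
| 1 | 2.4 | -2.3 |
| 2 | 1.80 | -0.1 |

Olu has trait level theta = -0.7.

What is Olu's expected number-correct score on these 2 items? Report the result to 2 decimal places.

1.23

P(theta) = 1 / (1 + exp(−a(theta − b)))
P_1 = 1/(1+e^{-3.8400}) = 0.9790
P_2 = 1/(1+e^{1.0800}) = 0.2535
E[score] = 0.9790 + 0.2535 = 1.2325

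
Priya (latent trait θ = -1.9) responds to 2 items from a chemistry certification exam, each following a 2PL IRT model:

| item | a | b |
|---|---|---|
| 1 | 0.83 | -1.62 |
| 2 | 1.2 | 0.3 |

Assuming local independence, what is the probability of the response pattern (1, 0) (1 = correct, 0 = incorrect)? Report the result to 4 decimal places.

P(θ) = 1 / (1 + exp(−a(θ − b)))
P_1 = 1/(1+e^{0.2324}) = 0.4422
P_2 = 1/(1+e^{2.6400}) = 0.0666
L = P_1 × (1−P_2) = 0.4422 × 0.9334 = 0.41271

0.4127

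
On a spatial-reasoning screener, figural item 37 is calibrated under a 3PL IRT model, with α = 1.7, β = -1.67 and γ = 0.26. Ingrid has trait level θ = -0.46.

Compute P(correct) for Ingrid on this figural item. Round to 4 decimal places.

P(θ) = γ + (1 − γ) · 1 / (1 + exp(−α(θ − β)))
Exponent: 1.7 × (-0.46 − (-1.67)) = 2.0570
1/(1 + e^{-2.0570}) = 0.8867
P = 0.26 + 0.74 × 0.8867 = 0.9161

0.9161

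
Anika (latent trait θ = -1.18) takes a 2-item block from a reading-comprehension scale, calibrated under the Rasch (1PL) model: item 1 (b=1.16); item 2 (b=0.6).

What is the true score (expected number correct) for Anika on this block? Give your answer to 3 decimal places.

P(θ) = 1 / (1 + exp(−(θ − b)))
P_1 = 1/(1+e^{2.3400}) = 0.0879
P_2 = 1/(1+e^{1.7800}) = 0.1443
E[score] = 0.0879 + 0.1443 = 0.2322

0.232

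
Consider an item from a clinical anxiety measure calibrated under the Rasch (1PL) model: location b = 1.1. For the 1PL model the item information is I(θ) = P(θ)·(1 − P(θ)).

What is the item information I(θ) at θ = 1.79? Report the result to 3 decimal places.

P = 1/(1+e^{-0.6900}) = 0.6660
P(1−P) = 0.6660 × 0.3340 = 0.2225
I = P(1−P) = 0.22245

0.222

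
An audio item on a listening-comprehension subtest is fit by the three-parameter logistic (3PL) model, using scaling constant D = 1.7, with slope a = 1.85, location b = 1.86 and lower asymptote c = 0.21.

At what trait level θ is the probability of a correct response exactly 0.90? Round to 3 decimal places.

P(θ) = c + (1 − c) · 1 / (1 + exp(−D·a(θ − b)))
Remove guessing floor: (0.90 − 0.21)/(1 − 0.21) = 0.8734
logit = ln(0.8734/0.1266) = 1.9315
θ = b + logit/(1.7·a) = 1.86 + 1.9315/3.1450 = 2.4742

2.474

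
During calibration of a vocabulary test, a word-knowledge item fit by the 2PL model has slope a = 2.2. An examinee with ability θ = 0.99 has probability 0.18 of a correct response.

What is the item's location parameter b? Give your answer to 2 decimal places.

P(θ) = 1 / (1 + exp(−a(θ − b)))
logit(0.18) = ln(0.18/0.82) = -1.5163
b = θ − logit/(a) = 0.99 − (-1.5163)/2.2000 = 1.6792

1.68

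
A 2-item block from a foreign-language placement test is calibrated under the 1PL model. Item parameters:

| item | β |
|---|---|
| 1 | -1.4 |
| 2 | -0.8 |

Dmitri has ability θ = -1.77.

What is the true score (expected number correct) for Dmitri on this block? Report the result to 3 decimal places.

P(θ) = 1 / (1 + exp(−(θ − β)))
P_1 = 1/(1+e^{0.3700}) = 0.4085
P_2 = 1/(1+e^{0.9700}) = 0.2749
E[score] = 0.4085 + 0.2749 = 0.6834

0.683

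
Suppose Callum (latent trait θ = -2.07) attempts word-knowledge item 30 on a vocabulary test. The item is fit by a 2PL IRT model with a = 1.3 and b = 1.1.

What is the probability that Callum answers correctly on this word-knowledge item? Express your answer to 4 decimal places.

P(θ) = 1 / (1 + exp(−a(θ − b)))
Exponent: 1.3 × (-2.07 − 1.1) = -4.1210
1/(1 + e^{4.1210}) = 0.0160

0.0160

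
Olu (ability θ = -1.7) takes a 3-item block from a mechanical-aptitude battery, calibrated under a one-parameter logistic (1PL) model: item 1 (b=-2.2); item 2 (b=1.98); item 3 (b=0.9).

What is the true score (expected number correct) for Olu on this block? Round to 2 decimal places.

P(θ) = 1 / (1 + exp(−(θ − b)))
P_1 = 1/(1+e^{-0.5000}) = 0.6225
P_2 = 1/(1+e^{3.6800}) = 0.0246
P_3 = 1/(1+e^{2.6000}) = 0.0691
E[score] = 0.6225 + 0.0246 + 0.0691 = 0.7162

0.72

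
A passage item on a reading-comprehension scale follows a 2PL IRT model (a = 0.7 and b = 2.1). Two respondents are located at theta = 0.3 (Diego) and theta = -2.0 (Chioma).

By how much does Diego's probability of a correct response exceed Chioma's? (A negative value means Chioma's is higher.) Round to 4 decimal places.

P(theta) = 1 / (1 + exp(−a(theta − b)))
P(Diego) = 0.2210  [exponent -1.2600]
P(Chioma) = 0.0537  [exponent -2.8700]
Difference = 0.2210 − 0.0537 = 0.1673

0.1673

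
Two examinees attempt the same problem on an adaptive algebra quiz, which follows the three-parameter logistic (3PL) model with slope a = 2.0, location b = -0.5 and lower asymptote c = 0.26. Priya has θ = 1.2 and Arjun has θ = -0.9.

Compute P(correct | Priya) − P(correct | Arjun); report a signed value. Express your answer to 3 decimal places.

P(θ) = c + (1 − c) · 1 / (1 + exp(−a(θ − b)))
P(Priya) = 0.9761  [exponent 3.4000]
P(Arjun) = 0.4894  [exponent -0.8000]
Difference = 0.9761 − 0.4894 = 0.4867

0.487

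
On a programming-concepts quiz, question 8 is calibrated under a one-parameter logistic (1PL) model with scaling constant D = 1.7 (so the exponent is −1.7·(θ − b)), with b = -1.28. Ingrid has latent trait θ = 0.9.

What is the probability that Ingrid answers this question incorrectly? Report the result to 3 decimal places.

P(θ) = 1 / (1 + exp(−D·(θ − b)))
Exponent: 1.7 × (0.9 − (-1.28)) = 3.7060
1/(1 + e^{-3.7060}) = 0.9760
P = 0.9760
P(incorrect) = 1 − 0.9760 = 0.0240

0.024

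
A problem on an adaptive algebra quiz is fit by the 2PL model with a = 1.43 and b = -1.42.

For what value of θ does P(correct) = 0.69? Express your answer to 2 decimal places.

P(θ) = 1 / (1 + exp(−a(θ − b)))
logit = ln(0.6900/0.3100) = 0.8001
θ = b + logit/(a) = -1.42 + 0.8001/1.4300 = -0.8605

-0.86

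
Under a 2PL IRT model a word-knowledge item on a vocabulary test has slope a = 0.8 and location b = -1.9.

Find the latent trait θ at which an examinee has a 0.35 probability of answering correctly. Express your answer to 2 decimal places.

P(θ) = 1 / (1 + exp(−a(θ − b)))
logit = ln(0.3500/0.6500) = -0.6190
θ = b + logit/(a) = -1.9 + (-0.6190)/0.8000 = -2.6738

-2.67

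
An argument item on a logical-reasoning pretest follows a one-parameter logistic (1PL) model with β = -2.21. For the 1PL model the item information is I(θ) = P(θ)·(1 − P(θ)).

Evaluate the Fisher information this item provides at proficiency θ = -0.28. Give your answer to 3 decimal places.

P = 1/(1+e^{-1.9300}) = 0.8732
P(1−P) = 0.8732 × 0.1268 = 0.1107
I = P(1−P) = 0.11068

0.111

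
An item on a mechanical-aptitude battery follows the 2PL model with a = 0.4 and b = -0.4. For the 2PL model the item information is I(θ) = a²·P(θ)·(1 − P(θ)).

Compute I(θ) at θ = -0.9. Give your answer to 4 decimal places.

P = 1/(1+e^{0.2000}) = 0.4502
P(1−P) = 0.4502 × 0.5498 = 0.2475
I = a² × P(1−P) = 0.4² × 0.2475 = 0.03960

0.0396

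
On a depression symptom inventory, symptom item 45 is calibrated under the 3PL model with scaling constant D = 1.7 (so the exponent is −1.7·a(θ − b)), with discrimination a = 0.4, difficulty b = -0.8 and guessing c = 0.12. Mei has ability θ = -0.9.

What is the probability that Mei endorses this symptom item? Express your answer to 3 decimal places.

0.545

P(θ) = c + (1 − c) · 1 / (1 + exp(−D·a(θ − b)))
Exponent: 1.7 × 0.4 × (-0.9 − (-0.8)) = -0.0680
1/(1 + e^{0.0680}) = 0.4830
P = 0.12 + 0.88 × 0.4830 = 0.5450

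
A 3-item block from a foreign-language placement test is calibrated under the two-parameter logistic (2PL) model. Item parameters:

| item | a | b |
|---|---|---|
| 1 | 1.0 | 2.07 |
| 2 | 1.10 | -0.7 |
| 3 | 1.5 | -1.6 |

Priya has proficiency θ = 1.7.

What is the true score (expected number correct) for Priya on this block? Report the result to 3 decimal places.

2.335

P(θ) = 1 / (1 + exp(−a(θ − b)))
P_1 = 1/(1+e^{0.3700}) = 0.4085
P_2 = 1/(1+e^{-2.6400}) = 0.9334
P_3 = 1/(1+e^{-4.9500}) = 0.9930
E[score] = 0.4085 + 0.9334 + 0.9930 = 2.3349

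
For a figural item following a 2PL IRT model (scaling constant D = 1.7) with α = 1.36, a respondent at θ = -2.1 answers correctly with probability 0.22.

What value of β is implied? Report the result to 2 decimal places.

P(θ) = 1 / (1 + exp(−D·α(θ − β)))
logit(0.22) = ln(0.22/0.78) = -1.2657
β = θ − logit/(1.7·α) = -2.1 − (-1.2657)/2.3120 = -1.5526

-1.55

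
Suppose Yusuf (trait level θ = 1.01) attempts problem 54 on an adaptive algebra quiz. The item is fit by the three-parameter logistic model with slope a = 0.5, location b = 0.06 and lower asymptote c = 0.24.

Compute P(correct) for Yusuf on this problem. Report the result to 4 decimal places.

0.7086

P(θ) = c + (1 − c) · 1 / (1 + exp(−a(θ − b)))
Exponent: 0.5 × (1.01 − 0.06) = 0.4750
1/(1 + e^{-0.4750}) = 0.6166
P = 0.24 + 0.76 × 0.6166 = 0.7086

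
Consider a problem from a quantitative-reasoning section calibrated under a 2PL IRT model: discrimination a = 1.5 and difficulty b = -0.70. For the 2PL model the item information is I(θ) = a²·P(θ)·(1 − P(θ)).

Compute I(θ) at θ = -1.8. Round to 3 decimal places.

0.304

P = 1/(1+e^{1.6500}) = 0.1611
P(1−P) = 0.1611 × 0.8389 = 0.1352
I = a² × P(1−P) = 1.5² × 0.1352 = 0.30409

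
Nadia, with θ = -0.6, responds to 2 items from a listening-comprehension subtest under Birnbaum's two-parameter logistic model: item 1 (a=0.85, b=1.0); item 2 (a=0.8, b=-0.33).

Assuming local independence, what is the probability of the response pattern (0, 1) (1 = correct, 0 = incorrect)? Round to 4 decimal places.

P(θ) = 1 / (1 + exp(−a(θ − b)))
P_1 = 1/(1+e^{1.3600}) = 0.2042
P_2 = 1/(1+e^{0.2160}) = 0.4462
L = (1−P_1) × P_2 = 0.7958 × 0.4462 = 0.35508

0.3551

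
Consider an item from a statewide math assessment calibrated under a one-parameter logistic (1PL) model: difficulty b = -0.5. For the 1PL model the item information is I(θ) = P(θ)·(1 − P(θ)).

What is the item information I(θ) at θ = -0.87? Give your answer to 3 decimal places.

0.242

P = 1/(1+e^{0.3700}) = 0.4085
P(1−P) = 0.4085 × 0.5915 = 0.2416
I = P(1−P) = 0.24164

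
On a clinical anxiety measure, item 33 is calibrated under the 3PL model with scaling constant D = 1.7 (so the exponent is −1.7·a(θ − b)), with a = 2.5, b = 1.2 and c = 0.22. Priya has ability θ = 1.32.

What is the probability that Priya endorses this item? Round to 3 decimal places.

0.707

P(θ) = c + (1 − c) · 1 / (1 + exp(−D·a(θ − b)))
Exponent: 1.7 × 2.5 × (1.32 − 1.2) = 0.5100
1/(1 + e^{-0.5100}) = 0.6248
P = 0.22 + 0.78 × 0.6248 = 0.7073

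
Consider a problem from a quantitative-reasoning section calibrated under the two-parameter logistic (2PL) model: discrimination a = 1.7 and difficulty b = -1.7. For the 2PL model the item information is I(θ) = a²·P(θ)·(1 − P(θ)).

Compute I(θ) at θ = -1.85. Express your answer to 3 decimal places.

0.711

P = 1/(1+e^{0.2550}) = 0.4366
P(1−P) = 0.4366 × 0.5634 = 0.2460
I = a² × P(1−P) = 1.7² × 0.2460 = 0.71088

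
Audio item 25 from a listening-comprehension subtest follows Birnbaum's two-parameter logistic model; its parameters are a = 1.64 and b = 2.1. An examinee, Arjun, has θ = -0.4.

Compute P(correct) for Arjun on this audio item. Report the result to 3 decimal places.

P(θ) = 1 / (1 + exp(−a(θ − b)))
Exponent: 1.64 × (-0.4 − 2.1) = -4.1000
1/(1 + e^{4.1000}) = 0.0163

0.016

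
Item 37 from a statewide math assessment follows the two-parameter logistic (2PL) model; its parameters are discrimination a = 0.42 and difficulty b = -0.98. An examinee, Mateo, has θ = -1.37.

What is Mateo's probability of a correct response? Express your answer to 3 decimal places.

P(θ) = 1 / (1 + exp(−a(θ − b)))
Exponent: 0.42 × (-1.37 − (-0.98)) = -0.1638
1/(1 + e^{0.1638}) = 0.4591

0.459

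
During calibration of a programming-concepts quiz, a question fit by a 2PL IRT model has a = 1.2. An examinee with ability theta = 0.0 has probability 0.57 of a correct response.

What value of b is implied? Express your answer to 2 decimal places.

-0.23

P(theta) = 1 / (1 + exp(−a(theta − b)))
logit(0.57) = ln(0.57/0.43) = 0.2819
b = theta − logit/(a) = 0.0 − 0.2819/1.2000 = -0.2349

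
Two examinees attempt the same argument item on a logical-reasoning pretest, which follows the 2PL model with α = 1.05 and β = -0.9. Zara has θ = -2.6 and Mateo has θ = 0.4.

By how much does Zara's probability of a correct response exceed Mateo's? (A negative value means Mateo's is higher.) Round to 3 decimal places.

P(θ) = 1 / (1 + exp(−α(θ − β)))
P(Zara) = 0.1437  [exponent -1.7850]
P(Mateo) = 0.7966  [exponent 1.3650]
Difference = 0.1437 − 0.7966 = -0.6529

-0.653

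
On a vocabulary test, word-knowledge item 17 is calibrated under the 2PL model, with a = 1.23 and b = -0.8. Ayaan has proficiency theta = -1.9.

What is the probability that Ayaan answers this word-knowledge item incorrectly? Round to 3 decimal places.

0.795

P(theta) = 1 / (1 + exp(−a(theta − b)))
Exponent: 1.23 × (-1.9 − (-0.8)) = -1.3530
1/(1 + e^{1.3530}) = 0.2054
P(incorrect) = 1 − 0.2054 = 0.7946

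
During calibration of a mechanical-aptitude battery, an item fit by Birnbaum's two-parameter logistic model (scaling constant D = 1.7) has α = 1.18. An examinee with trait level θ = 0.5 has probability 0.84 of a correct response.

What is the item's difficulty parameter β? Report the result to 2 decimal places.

-0.33

P(θ) = 1 / (1 + exp(−D·α(θ − β)))
logit(0.84) = ln(0.84/0.16) = 1.6582
β = θ − logit/(1.7·α) = 0.5 − 1.6582/2.0060 = -0.3266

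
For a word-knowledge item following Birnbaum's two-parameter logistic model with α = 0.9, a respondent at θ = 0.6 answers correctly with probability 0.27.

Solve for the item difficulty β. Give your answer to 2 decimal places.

P(θ) = 1 / (1 + exp(−α(θ − β)))
logit(0.27) = ln(0.27/0.73) = -0.9946
β = θ − logit/(α) = 0.6 − (-0.9946)/0.9000 = 1.7051

1.71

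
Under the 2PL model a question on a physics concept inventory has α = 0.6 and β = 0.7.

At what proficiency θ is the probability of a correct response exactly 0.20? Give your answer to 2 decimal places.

-1.61

P(θ) = 1 / (1 + exp(−α(θ − β)))
logit = ln(0.2000/0.8000) = -1.3863
θ = β + logit/(α) = 0.7 + (-1.3863)/0.6000 = -1.6105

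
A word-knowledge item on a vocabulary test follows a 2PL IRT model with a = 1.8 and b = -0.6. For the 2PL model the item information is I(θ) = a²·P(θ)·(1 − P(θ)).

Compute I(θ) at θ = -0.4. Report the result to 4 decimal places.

P = 1/(1+e^{-0.3600}) = 0.5890
P(1−P) = 0.5890 × 0.4110 = 0.2421
I = a² × P(1−P) = 1.8² × 0.2421 = 0.78431

0.7843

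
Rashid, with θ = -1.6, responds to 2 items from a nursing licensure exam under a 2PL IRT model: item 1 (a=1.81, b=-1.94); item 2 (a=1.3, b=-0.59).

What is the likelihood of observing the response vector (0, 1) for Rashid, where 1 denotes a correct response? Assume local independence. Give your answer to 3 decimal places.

P(θ) = 1 / (1 + exp(−a(θ − b)))
P_1 = 1/(1+e^{-0.6154}) = 0.6492
P_2 = 1/(1+e^{1.3130}) = 0.2120
L = (1−P_1) × P_2 = 0.3508 × 0.2120 = 0.07437

0.074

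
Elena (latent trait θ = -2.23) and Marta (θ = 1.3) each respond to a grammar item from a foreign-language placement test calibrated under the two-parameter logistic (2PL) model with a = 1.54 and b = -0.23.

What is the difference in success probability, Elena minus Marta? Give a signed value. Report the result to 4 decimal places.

P(θ) = 1 / (1 + exp(−a(θ − b)))
P(Elena) = 0.0439  [exponent -3.0800]
P(Marta) = 0.9134  [exponent 2.3562]
Difference = 0.0439 − 0.9134 = -0.8695

-0.8695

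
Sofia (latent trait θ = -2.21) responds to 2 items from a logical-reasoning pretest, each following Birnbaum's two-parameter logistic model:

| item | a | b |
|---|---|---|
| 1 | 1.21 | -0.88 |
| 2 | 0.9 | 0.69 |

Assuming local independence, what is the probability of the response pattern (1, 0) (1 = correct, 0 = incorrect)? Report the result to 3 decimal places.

0.155

P(θ) = 1 / (1 + exp(−a(θ − b)))
P_1 = 1/(1+e^{1.6093}) = 0.1667
P_2 = 1/(1+e^{2.6100}) = 0.0685
L = P_1 × (1−P_2) = 0.1667 × 0.9315 = 0.15527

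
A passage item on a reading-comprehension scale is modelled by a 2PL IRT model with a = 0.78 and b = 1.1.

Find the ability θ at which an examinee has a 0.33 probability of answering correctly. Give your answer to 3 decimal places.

0.192

P(θ) = 1 / (1 + exp(−a(θ − b)))
logit = ln(0.3300/0.6700) = -0.7082
θ = b + logit/(a) = 1.1 + (-0.7082)/0.7800 = 0.1921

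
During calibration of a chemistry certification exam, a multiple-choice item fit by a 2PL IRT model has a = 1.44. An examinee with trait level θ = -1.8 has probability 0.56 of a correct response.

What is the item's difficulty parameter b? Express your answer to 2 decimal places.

P(θ) = 1 / (1 + exp(−a(θ − b)))
logit(0.56) = ln(0.56/0.44) = 0.2412
b = θ − logit/(a) = -1.8 − 0.2412/1.4400 = -1.9675

-1.97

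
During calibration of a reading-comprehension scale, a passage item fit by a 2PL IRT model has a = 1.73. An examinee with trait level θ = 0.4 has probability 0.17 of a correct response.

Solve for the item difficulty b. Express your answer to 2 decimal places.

1.32

P(θ) = 1 / (1 + exp(−a(θ − b)))
logit(0.17) = ln(0.17/0.83) = -1.5856
b = θ − logit/(a) = 0.4 − (-1.5856)/1.7300 = 1.3165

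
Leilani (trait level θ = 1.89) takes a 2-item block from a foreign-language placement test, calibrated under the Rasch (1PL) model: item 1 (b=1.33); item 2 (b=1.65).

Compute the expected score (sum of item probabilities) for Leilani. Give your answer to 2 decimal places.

1.20

P(θ) = 1 / (1 + exp(−(θ − b)))
P_1 = 1/(1+e^{-0.5600}) = 0.6365
P_2 = 1/(1+e^{-0.2400}) = 0.5597
E[score] = 0.6365 + 0.5597 = 1.1962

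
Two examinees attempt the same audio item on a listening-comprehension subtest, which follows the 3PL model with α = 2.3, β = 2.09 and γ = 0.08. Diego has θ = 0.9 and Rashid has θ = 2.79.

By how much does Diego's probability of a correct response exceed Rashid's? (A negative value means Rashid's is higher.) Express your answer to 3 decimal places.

P(θ) = γ + (1 − γ) · 1 / (1 + exp(−α(θ − β)))
P(Diego) = 0.1360  [exponent -2.7370]
P(Rashid) = 0.8467  [exponent 1.6100]
Difference = 0.1360 − 0.8467 = -0.7108

-0.711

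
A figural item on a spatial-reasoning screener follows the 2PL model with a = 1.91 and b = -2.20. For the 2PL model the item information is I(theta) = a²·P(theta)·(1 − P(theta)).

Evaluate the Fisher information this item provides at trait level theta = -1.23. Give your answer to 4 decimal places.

0.4275

P = 1/(1+e^{-1.8527}) = 0.8644
P(1−P) = 0.8644 × 0.1356 = 0.1172
I = a² × P(1−P) = 1.91² × 0.1172 = 0.42749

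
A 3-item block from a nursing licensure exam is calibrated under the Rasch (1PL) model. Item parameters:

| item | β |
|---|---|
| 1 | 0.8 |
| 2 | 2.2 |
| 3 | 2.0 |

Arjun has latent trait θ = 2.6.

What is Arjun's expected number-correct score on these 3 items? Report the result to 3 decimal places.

2.102

P(θ) = 1 / (1 + exp(−(θ − β)))
P_1 = 1/(1+e^{-1.8000}) = 0.8581
P_2 = 1/(1+e^{-0.4000}) = 0.5987
P_3 = 1/(1+e^{-0.6000}) = 0.6457
E[score] = 0.8581 + 0.5987 + 0.6457 = 2.1025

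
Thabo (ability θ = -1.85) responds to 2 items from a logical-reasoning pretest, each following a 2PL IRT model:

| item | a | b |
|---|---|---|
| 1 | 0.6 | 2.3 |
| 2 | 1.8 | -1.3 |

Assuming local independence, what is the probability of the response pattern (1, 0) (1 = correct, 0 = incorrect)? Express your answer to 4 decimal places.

P(θ) = 1 / (1 + exp(−a(θ − b)))
P_1 = 1/(1+e^{2.4900}) = 0.0766
P_2 = 1/(1+e^{0.9900}) = 0.2709
L = P_1 × (1−P_2) = 0.0766 × 0.7291 = 0.05582

0.0558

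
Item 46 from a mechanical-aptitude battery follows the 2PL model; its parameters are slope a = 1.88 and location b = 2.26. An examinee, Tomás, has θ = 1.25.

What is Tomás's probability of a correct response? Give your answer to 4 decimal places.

P(θ) = 1 / (1 + exp(−a(θ − b)))
Exponent: 1.88 × (1.25 − 2.26) = -1.8988
1/(1 + e^{1.8988}) = 0.1302

0.1302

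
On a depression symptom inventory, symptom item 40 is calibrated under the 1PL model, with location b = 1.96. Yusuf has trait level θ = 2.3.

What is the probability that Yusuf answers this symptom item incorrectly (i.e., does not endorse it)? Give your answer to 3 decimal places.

0.416

P(θ) = 1 / (1 + exp(−(θ − b)))
Exponent: (2.3 − 1.96) = 0.3400
1/(1 + e^{-0.3400}) = 0.5842
P = 0.5842
P(incorrect) = 1 − 0.5842 = 0.4158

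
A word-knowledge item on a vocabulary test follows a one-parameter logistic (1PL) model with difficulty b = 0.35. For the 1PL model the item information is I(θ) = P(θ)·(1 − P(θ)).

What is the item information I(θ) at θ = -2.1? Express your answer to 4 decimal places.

P = 1/(1+e^{2.4500}) = 0.0794
P(1−P) = 0.0794 × 0.9206 = 0.0731
I = P(1−P) = 0.07313

0.0731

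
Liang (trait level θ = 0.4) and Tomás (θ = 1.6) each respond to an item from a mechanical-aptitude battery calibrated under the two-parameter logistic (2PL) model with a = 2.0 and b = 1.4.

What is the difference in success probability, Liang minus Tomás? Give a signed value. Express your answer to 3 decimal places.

-0.479

P(θ) = 1 / (1 + exp(−a(θ − b)))
P(Liang) = 0.1192  [exponent -2.0000]
P(Tomás) = 0.5987  [exponent 0.4000]
Difference = 0.1192 − 0.5987 = -0.4795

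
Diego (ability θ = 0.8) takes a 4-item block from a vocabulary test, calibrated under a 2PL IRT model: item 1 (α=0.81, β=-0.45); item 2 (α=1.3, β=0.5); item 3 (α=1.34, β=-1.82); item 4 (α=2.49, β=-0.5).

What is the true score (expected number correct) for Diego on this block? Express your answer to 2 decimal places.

P(θ) = 1 / (1 + exp(−α(θ − β)))
P_1 = 1/(1+e^{-1.0125}) = 0.7335
P_2 = 1/(1+e^{-0.3900}) = 0.5963
P_3 = 1/(1+e^{-3.5108}) = 0.9710
P_4 = 1/(1+e^{-3.2370}) = 0.9622
E[score] = 0.7335 + 0.5963 + 0.9710 + 0.9622 = 3.2630

3.26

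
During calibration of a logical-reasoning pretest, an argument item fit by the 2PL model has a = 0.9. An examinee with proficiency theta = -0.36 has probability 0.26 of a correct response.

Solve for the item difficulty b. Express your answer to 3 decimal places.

P(theta) = 1 / (1 + exp(−a(theta − b)))
logit(0.26) = ln(0.26/0.74) = -1.0460
b = theta − logit/(a) = -0.36 − (-1.0460)/0.9000 = 0.8022

0.802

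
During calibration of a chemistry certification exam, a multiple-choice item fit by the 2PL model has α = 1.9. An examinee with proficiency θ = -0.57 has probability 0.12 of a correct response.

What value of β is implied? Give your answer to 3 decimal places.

0.479

P(θ) = 1 / (1 + exp(−α(θ − β)))
logit(0.12) = ln(0.12/0.88) = -1.9924
β = θ − logit/(α) = -0.57 − (-1.9924)/1.9000 = 0.4786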